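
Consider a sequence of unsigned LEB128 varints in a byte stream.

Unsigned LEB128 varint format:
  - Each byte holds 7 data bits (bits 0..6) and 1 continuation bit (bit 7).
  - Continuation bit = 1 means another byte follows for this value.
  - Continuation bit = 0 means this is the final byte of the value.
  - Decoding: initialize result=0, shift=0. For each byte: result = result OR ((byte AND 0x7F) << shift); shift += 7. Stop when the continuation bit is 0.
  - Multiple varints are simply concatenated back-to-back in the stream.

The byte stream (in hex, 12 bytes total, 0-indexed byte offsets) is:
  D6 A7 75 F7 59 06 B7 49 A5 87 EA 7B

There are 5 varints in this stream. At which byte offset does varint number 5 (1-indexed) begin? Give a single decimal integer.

  byte[0]=0xD6 cont=1 payload=0x56=86: acc |= 86<<0 -> acc=86 shift=7
  byte[1]=0xA7 cont=1 payload=0x27=39: acc |= 39<<7 -> acc=5078 shift=14
  byte[2]=0x75 cont=0 payload=0x75=117: acc |= 117<<14 -> acc=1922006 shift=21 [end]
Varint 1: bytes[0:3] = D6 A7 75 -> value 1922006 (3 byte(s))
  byte[3]=0xF7 cont=1 payload=0x77=119: acc |= 119<<0 -> acc=119 shift=7
  byte[4]=0x59 cont=0 payload=0x59=89: acc |= 89<<7 -> acc=11511 shift=14 [end]
Varint 2: bytes[3:5] = F7 59 -> value 11511 (2 byte(s))
  byte[5]=0x06 cont=0 payload=0x06=6: acc |= 6<<0 -> acc=6 shift=7 [end]
Varint 3: bytes[5:6] = 06 -> value 6 (1 byte(s))
  byte[6]=0xB7 cont=1 payload=0x37=55: acc |= 55<<0 -> acc=55 shift=7
  byte[7]=0x49 cont=0 payload=0x49=73: acc |= 73<<7 -> acc=9399 shift=14 [end]
Varint 4: bytes[6:8] = B7 49 -> value 9399 (2 byte(s))
  byte[8]=0xA5 cont=1 payload=0x25=37: acc |= 37<<0 -> acc=37 shift=7
  byte[9]=0x87 cont=1 payload=0x07=7: acc |= 7<<7 -> acc=933 shift=14
  byte[10]=0xEA cont=1 payload=0x6A=106: acc |= 106<<14 -> acc=1737637 shift=21
  byte[11]=0x7B cont=0 payload=0x7B=123: acc |= 123<<21 -> acc=259687333 shift=28 [end]
Varint 5: bytes[8:12] = A5 87 EA 7B -> value 259687333 (4 byte(s))

Answer: 8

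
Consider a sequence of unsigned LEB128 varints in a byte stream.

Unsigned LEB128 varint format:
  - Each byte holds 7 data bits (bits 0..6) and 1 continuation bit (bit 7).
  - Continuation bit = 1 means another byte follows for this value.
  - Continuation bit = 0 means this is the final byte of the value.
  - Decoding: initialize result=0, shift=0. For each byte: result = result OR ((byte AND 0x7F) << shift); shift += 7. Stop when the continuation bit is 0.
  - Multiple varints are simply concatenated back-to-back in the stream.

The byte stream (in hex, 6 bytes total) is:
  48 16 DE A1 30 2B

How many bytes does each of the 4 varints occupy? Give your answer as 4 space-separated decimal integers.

Answer: 1 1 3 1

Derivation:
  byte[0]=0x48 cont=0 payload=0x48=72: acc |= 72<<0 -> acc=72 shift=7 [end]
Varint 1: bytes[0:1] = 48 -> value 72 (1 byte(s))
  byte[1]=0x16 cont=0 payload=0x16=22: acc |= 22<<0 -> acc=22 shift=7 [end]
Varint 2: bytes[1:2] = 16 -> value 22 (1 byte(s))
  byte[2]=0xDE cont=1 payload=0x5E=94: acc |= 94<<0 -> acc=94 shift=7
  byte[3]=0xA1 cont=1 payload=0x21=33: acc |= 33<<7 -> acc=4318 shift=14
  byte[4]=0x30 cont=0 payload=0x30=48: acc |= 48<<14 -> acc=790750 shift=21 [end]
Varint 3: bytes[2:5] = DE A1 30 -> value 790750 (3 byte(s))
  byte[5]=0x2B cont=0 payload=0x2B=43: acc |= 43<<0 -> acc=43 shift=7 [end]
Varint 4: bytes[5:6] = 2B -> value 43 (1 byte(s))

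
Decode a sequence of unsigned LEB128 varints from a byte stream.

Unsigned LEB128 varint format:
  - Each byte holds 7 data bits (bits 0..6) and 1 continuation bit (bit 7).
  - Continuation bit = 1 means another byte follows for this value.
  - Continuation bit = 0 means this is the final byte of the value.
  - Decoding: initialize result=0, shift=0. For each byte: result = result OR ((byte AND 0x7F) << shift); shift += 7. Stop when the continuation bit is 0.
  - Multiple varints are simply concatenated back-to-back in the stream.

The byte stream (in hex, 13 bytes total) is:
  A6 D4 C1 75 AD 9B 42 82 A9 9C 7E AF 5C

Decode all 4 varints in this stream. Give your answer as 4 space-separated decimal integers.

Answer: 246442534 1084845 264705154 11823

Derivation:
  byte[0]=0xA6 cont=1 payload=0x26=38: acc |= 38<<0 -> acc=38 shift=7
  byte[1]=0xD4 cont=1 payload=0x54=84: acc |= 84<<7 -> acc=10790 shift=14
  byte[2]=0xC1 cont=1 payload=0x41=65: acc |= 65<<14 -> acc=1075750 shift=21
  byte[3]=0x75 cont=0 payload=0x75=117: acc |= 117<<21 -> acc=246442534 shift=28 [end]
Varint 1: bytes[0:4] = A6 D4 C1 75 -> value 246442534 (4 byte(s))
  byte[4]=0xAD cont=1 payload=0x2D=45: acc |= 45<<0 -> acc=45 shift=7
  byte[5]=0x9B cont=1 payload=0x1B=27: acc |= 27<<7 -> acc=3501 shift=14
  byte[6]=0x42 cont=0 payload=0x42=66: acc |= 66<<14 -> acc=1084845 shift=21 [end]
Varint 2: bytes[4:7] = AD 9B 42 -> value 1084845 (3 byte(s))
  byte[7]=0x82 cont=1 payload=0x02=2: acc |= 2<<0 -> acc=2 shift=7
  byte[8]=0xA9 cont=1 payload=0x29=41: acc |= 41<<7 -> acc=5250 shift=14
  byte[9]=0x9C cont=1 payload=0x1C=28: acc |= 28<<14 -> acc=464002 shift=21
  byte[10]=0x7E cont=0 payload=0x7E=126: acc |= 126<<21 -> acc=264705154 shift=28 [end]
Varint 3: bytes[7:11] = 82 A9 9C 7E -> value 264705154 (4 byte(s))
  byte[11]=0xAF cont=1 payload=0x2F=47: acc |= 47<<0 -> acc=47 shift=7
  byte[12]=0x5C cont=0 payload=0x5C=92: acc |= 92<<7 -> acc=11823 shift=14 [end]
Varint 4: bytes[11:13] = AF 5C -> value 11823 (2 byte(s))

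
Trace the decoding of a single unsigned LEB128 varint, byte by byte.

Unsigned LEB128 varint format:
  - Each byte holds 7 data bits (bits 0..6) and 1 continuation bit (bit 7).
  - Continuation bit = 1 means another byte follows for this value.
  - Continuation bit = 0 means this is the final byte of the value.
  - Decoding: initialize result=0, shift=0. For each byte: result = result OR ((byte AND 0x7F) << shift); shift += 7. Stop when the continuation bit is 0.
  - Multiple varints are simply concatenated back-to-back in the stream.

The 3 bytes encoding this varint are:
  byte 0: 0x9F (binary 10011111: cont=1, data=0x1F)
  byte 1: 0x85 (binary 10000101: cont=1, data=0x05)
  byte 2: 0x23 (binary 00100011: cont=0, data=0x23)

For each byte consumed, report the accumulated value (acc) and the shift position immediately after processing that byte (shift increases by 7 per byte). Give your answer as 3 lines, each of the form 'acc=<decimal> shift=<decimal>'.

Answer: acc=31 shift=7
acc=671 shift=14
acc=574111 shift=21

Derivation:
byte 0=0x9F: payload=0x1F=31, contrib = 31<<0 = 31; acc -> 31, shift -> 7
byte 1=0x85: payload=0x05=5, contrib = 5<<7 = 640; acc -> 671, shift -> 14
byte 2=0x23: payload=0x23=35, contrib = 35<<14 = 573440; acc -> 574111, shift -> 21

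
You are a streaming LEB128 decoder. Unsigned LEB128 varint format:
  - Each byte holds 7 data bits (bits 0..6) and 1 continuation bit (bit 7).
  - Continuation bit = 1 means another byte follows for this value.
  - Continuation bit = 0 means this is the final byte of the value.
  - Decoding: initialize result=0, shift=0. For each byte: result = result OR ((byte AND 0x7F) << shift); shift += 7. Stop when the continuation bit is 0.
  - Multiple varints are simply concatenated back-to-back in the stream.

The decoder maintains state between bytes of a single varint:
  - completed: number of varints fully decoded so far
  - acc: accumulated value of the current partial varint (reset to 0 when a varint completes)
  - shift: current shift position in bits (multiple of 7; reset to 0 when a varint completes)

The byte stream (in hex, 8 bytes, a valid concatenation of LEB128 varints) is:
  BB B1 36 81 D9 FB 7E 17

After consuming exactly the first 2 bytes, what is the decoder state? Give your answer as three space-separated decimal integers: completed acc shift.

Answer: 0 6331 14

Derivation:
byte[0]=0xBB cont=1 payload=0x3B: acc |= 59<<0 -> completed=0 acc=59 shift=7
byte[1]=0xB1 cont=1 payload=0x31: acc |= 49<<7 -> completed=0 acc=6331 shift=14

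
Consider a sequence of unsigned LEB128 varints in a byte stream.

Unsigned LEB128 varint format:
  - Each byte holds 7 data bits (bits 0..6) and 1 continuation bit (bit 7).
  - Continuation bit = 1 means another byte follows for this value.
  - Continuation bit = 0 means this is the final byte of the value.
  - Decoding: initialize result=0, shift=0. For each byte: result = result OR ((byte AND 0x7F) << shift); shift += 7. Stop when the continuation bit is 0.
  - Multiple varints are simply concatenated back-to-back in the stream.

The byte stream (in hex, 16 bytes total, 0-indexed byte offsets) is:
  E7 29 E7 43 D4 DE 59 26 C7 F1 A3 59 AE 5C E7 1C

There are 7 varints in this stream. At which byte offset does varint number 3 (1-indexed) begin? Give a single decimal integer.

  byte[0]=0xE7 cont=1 payload=0x67=103: acc |= 103<<0 -> acc=103 shift=7
  byte[1]=0x29 cont=0 payload=0x29=41: acc |= 41<<7 -> acc=5351 shift=14 [end]
Varint 1: bytes[0:2] = E7 29 -> value 5351 (2 byte(s))
  byte[2]=0xE7 cont=1 payload=0x67=103: acc |= 103<<0 -> acc=103 shift=7
  byte[3]=0x43 cont=0 payload=0x43=67: acc |= 67<<7 -> acc=8679 shift=14 [end]
Varint 2: bytes[2:4] = E7 43 -> value 8679 (2 byte(s))
  byte[4]=0xD4 cont=1 payload=0x54=84: acc |= 84<<0 -> acc=84 shift=7
  byte[5]=0xDE cont=1 payload=0x5E=94: acc |= 94<<7 -> acc=12116 shift=14
  byte[6]=0x59 cont=0 payload=0x59=89: acc |= 89<<14 -> acc=1470292 shift=21 [end]
Varint 3: bytes[4:7] = D4 DE 59 -> value 1470292 (3 byte(s))
  byte[7]=0x26 cont=0 payload=0x26=38: acc |= 38<<0 -> acc=38 shift=7 [end]
Varint 4: bytes[7:8] = 26 -> value 38 (1 byte(s))
  byte[8]=0xC7 cont=1 payload=0x47=71: acc |= 71<<0 -> acc=71 shift=7
  byte[9]=0xF1 cont=1 payload=0x71=113: acc |= 113<<7 -> acc=14535 shift=14
  byte[10]=0xA3 cont=1 payload=0x23=35: acc |= 35<<14 -> acc=587975 shift=21
  byte[11]=0x59 cont=0 payload=0x59=89: acc |= 89<<21 -> acc=187234503 shift=28 [end]
Varint 5: bytes[8:12] = C7 F1 A3 59 -> value 187234503 (4 byte(s))
  byte[12]=0xAE cont=1 payload=0x2E=46: acc |= 46<<0 -> acc=46 shift=7
  byte[13]=0x5C cont=0 payload=0x5C=92: acc |= 92<<7 -> acc=11822 shift=14 [end]
Varint 6: bytes[12:14] = AE 5C -> value 11822 (2 byte(s))
  byte[14]=0xE7 cont=1 payload=0x67=103: acc |= 103<<0 -> acc=103 shift=7
  byte[15]=0x1C cont=0 payload=0x1C=28: acc |= 28<<7 -> acc=3687 shift=14 [end]
Varint 7: bytes[14:16] = E7 1C -> value 3687 (2 byte(s))

Answer: 4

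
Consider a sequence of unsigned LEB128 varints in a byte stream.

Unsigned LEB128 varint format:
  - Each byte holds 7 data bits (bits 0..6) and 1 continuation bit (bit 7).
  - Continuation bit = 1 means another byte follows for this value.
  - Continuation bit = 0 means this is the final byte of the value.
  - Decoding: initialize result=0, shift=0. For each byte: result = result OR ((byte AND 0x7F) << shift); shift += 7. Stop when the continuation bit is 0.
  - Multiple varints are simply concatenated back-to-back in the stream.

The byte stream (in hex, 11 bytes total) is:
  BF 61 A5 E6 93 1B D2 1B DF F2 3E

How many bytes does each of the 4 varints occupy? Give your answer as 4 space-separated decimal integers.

  byte[0]=0xBF cont=1 payload=0x3F=63: acc |= 63<<0 -> acc=63 shift=7
  byte[1]=0x61 cont=0 payload=0x61=97: acc |= 97<<7 -> acc=12479 shift=14 [end]
Varint 1: bytes[0:2] = BF 61 -> value 12479 (2 byte(s))
  byte[2]=0xA5 cont=1 payload=0x25=37: acc |= 37<<0 -> acc=37 shift=7
  byte[3]=0xE6 cont=1 payload=0x66=102: acc |= 102<<7 -> acc=13093 shift=14
  byte[4]=0x93 cont=1 payload=0x13=19: acc |= 19<<14 -> acc=324389 shift=21
  byte[5]=0x1B cont=0 payload=0x1B=27: acc |= 27<<21 -> acc=56947493 shift=28 [end]
Varint 2: bytes[2:6] = A5 E6 93 1B -> value 56947493 (4 byte(s))
  byte[6]=0xD2 cont=1 payload=0x52=82: acc |= 82<<0 -> acc=82 shift=7
  byte[7]=0x1B cont=0 payload=0x1B=27: acc |= 27<<7 -> acc=3538 shift=14 [end]
Varint 3: bytes[6:8] = D2 1B -> value 3538 (2 byte(s))
  byte[8]=0xDF cont=1 payload=0x5F=95: acc |= 95<<0 -> acc=95 shift=7
  byte[9]=0xF2 cont=1 payload=0x72=114: acc |= 114<<7 -> acc=14687 shift=14
  byte[10]=0x3E cont=0 payload=0x3E=62: acc |= 62<<14 -> acc=1030495 shift=21 [end]
Varint 4: bytes[8:11] = DF F2 3E -> value 1030495 (3 byte(s))

Answer: 2 4 2 3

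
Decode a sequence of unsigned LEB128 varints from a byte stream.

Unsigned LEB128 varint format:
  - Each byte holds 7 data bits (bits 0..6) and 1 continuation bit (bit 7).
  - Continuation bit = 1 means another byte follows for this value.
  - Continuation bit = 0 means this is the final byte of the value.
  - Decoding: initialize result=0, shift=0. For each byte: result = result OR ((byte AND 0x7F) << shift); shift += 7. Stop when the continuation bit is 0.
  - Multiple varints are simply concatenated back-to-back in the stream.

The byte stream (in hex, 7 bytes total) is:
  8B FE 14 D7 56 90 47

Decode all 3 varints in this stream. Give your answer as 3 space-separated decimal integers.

  byte[0]=0x8B cont=1 payload=0x0B=11: acc |= 11<<0 -> acc=11 shift=7
  byte[1]=0xFE cont=1 payload=0x7E=126: acc |= 126<<7 -> acc=16139 shift=14
  byte[2]=0x14 cont=0 payload=0x14=20: acc |= 20<<14 -> acc=343819 shift=21 [end]
Varint 1: bytes[0:3] = 8B FE 14 -> value 343819 (3 byte(s))
  byte[3]=0xD7 cont=1 payload=0x57=87: acc |= 87<<0 -> acc=87 shift=7
  byte[4]=0x56 cont=0 payload=0x56=86: acc |= 86<<7 -> acc=11095 shift=14 [end]
Varint 2: bytes[3:5] = D7 56 -> value 11095 (2 byte(s))
  byte[5]=0x90 cont=1 payload=0x10=16: acc |= 16<<0 -> acc=16 shift=7
  byte[6]=0x47 cont=0 payload=0x47=71: acc |= 71<<7 -> acc=9104 shift=14 [end]
Varint 3: bytes[5:7] = 90 47 -> value 9104 (2 byte(s))

Answer: 343819 11095 9104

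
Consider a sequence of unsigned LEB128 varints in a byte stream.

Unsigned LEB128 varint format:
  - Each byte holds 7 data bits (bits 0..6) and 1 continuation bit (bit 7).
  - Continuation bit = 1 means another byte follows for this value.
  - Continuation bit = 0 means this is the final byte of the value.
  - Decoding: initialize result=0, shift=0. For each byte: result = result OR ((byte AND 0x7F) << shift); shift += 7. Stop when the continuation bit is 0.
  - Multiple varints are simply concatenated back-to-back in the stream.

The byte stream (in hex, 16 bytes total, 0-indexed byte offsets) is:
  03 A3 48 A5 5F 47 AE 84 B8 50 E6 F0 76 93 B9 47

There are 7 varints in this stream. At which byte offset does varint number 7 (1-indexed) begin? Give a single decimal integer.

  byte[0]=0x03 cont=0 payload=0x03=3: acc |= 3<<0 -> acc=3 shift=7 [end]
Varint 1: bytes[0:1] = 03 -> value 3 (1 byte(s))
  byte[1]=0xA3 cont=1 payload=0x23=35: acc |= 35<<0 -> acc=35 shift=7
  byte[2]=0x48 cont=0 payload=0x48=72: acc |= 72<<7 -> acc=9251 shift=14 [end]
Varint 2: bytes[1:3] = A3 48 -> value 9251 (2 byte(s))
  byte[3]=0xA5 cont=1 payload=0x25=37: acc |= 37<<0 -> acc=37 shift=7
  byte[4]=0x5F cont=0 payload=0x5F=95: acc |= 95<<7 -> acc=12197 shift=14 [end]
Varint 3: bytes[3:5] = A5 5F -> value 12197 (2 byte(s))
  byte[5]=0x47 cont=0 payload=0x47=71: acc |= 71<<0 -> acc=71 shift=7 [end]
Varint 4: bytes[5:6] = 47 -> value 71 (1 byte(s))
  byte[6]=0xAE cont=1 payload=0x2E=46: acc |= 46<<0 -> acc=46 shift=7
  byte[7]=0x84 cont=1 payload=0x04=4: acc |= 4<<7 -> acc=558 shift=14
  byte[8]=0xB8 cont=1 payload=0x38=56: acc |= 56<<14 -> acc=918062 shift=21
  byte[9]=0x50 cont=0 payload=0x50=80: acc |= 80<<21 -> acc=168690222 shift=28 [end]
Varint 5: bytes[6:10] = AE 84 B8 50 -> value 168690222 (4 byte(s))
  byte[10]=0xE6 cont=1 payload=0x66=102: acc |= 102<<0 -> acc=102 shift=7
  byte[11]=0xF0 cont=1 payload=0x70=112: acc |= 112<<7 -> acc=14438 shift=14
  byte[12]=0x76 cont=0 payload=0x76=118: acc |= 118<<14 -> acc=1947750 shift=21 [end]
Varint 6: bytes[10:13] = E6 F0 76 -> value 1947750 (3 byte(s))
  byte[13]=0x93 cont=1 payload=0x13=19: acc |= 19<<0 -> acc=19 shift=7
  byte[14]=0xB9 cont=1 payload=0x39=57: acc |= 57<<7 -> acc=7315 shift=14
  byte[15]=0x47 cont=0 payload=0x47=71: acc |= 71<<14 -> acc=1170579 shift=21 [end]
Varint 7: bytes[13:16] = 93 B9 47 -> value 1170579 (3 byte(s))

Answer: 13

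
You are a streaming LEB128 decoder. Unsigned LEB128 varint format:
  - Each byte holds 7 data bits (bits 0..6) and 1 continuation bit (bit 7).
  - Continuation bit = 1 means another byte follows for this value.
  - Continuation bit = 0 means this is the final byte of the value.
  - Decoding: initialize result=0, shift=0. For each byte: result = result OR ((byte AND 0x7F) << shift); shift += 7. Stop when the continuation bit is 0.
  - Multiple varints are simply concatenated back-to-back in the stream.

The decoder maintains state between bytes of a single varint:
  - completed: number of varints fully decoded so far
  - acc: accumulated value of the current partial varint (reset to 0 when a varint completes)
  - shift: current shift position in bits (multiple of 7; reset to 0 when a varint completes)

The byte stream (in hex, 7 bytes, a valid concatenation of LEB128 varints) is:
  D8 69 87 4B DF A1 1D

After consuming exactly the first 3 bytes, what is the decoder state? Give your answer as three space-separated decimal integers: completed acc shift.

Answer: 1 7 7

Derivation:
byte[0]=0xD8 cont=1 payload=0x58: acc |= 88<<0 -> completed=0 acc=88 shift=7
byte[1]=0x69 cont=0 payload=0x69: varint #1 complete (value=13528); reset -> completed=1 acc=0 shift=0
byte[2]=0x87 cont=1 payload=0x07: acc |= 7<<0 -> completed=1 acc=7 shift=7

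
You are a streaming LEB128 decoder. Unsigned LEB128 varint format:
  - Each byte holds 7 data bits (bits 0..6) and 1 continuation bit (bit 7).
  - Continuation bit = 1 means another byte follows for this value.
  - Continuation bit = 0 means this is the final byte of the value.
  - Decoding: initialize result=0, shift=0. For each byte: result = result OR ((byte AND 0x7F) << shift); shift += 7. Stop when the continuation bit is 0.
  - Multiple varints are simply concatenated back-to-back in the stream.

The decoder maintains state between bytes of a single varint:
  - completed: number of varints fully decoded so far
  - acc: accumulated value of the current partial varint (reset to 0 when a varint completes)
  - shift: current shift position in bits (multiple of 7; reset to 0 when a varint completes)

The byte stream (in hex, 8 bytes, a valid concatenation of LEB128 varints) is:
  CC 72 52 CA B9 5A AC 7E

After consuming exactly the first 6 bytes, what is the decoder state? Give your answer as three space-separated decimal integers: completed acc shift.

Answer: 3 0 0

Derivation:
byte[0]=0xCC cont=1 payload=0x4C: acc |= 76<<0 -> completed=0 acc=76 shift=7
byte[1]=0x72 cont=0 payload=0x72: varint #1 complete (value=14668); reset -> completed=1 acc=0 shift=0
byte[2]=0x52 cont=0 payload=0x52: varint #2 complete (value=82); reset -> completed=2 acc=0 shift=0
byte[3]=0xCA cont=1 payload=0x4A: acc |= 74<<0 -> completed=2 acc=74 shift=7
byte[4]=0xB9 cont=1 payload=0x39: acc |= 57<<7 -> completed=2 acc=7370 shift=14
byte[5]=0x5A cont=0 payload=0x5A: varint #3 complete (value=1481930); reset -> completed=3 acc=0 shift=0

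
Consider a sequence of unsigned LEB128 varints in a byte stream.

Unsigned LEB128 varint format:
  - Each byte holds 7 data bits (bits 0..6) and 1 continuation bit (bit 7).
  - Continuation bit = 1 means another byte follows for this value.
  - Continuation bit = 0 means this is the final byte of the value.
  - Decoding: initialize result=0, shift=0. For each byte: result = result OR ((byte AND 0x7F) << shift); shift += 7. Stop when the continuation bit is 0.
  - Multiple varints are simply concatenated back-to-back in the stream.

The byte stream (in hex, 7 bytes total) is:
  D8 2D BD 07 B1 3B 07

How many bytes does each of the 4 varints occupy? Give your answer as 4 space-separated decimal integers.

Answer: 2 2 2 1

Derivation:
  byte[0]=0xD8 cont=1 payload=0x58=88: acc |= 88<<0 -> acc=88 shift=7
  byte[1]=0x2D cont=0 payload=0x2D=45: acc |= 45<<7 -> acc=5848 shift=14 [end]
Varint 1: bytes[0:2] = D8 2D -> value 5848 (2 byte(s))
  byte[2]=0xBD cont=1 payload=0x3D=61: acc |= 61<<0 -> acc=61 shift=7
  byte[3]=0x07 cont=0 payload=0x07=7: acc |= 7<<7 -> acc=957 shift=14 [end]
Varint 2: bytes[2:4] = BD 07 -> value 957 (2 byte(s))
  byte[4]=0xB1 cont=1 payload=0x31=49: acc |= 49<<0 -> acc=49 shift=7
  byte[5]=0x3B cont=0 payload=0x3B=59: acc |= 59<<7 -> acc=7601 shift=14 [end]
Varint 3: bytes[4:6] = B1 3B -> value 7601 (2 byte(s))
  byte[6]=0x07 cont=0 payload=0x07=7: acc |= 7<<0 -> acc=7 shift=7 [end]
Varint 4: bytes[6:7] = 07 -> value 7 (1 byte(s))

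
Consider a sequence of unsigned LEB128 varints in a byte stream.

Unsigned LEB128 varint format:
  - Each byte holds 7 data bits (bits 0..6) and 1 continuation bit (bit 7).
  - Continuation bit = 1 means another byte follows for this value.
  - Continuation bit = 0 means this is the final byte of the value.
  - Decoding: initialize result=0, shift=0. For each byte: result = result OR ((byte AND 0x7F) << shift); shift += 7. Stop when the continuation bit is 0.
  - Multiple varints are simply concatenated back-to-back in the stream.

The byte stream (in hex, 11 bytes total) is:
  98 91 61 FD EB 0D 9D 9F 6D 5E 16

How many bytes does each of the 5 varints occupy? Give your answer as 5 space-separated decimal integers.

  byte[0]=0x98 cont=1 payload=0x18=24: acc |= 24<<0 -> acc=24 shift=7
  byte[1]=0x91 cont=1 payload=0x11=17: acc |= 17<<7 -> acc=2200 shift=14
  byte[2]=0x61 cont=0 payload=0x61=97: acc |= 97<<14 -> acc=1591448 shift=21 [end]
Varint 1: bytes[0:3] = 98 91 61 -> value 1591448 (3 byte(s))
  byte[3]=0xFD cont=1 payload=0x7D=125: acc |= 125<<0 -> acc=125 shift=7
  byte[4]=0xEB cont=1 payload=0x6B=107: acc |= 107<<7 -> acc=13821 shift=14
  byte[5]=0x0D cont=0 payload=0x0D=13: acc |= 13<<14 -> acc=226813 shift=21 [end]
Varint 2: bytes[3:6] = FD EB 0D -> value 226813 (3 byte(s))
  byte[6]=0x9D cont=1 payload=0x1D=29: acc |= 29<<0 -> acc=29 shift=7
  byte[7]=0x9F cont=1 payload=0x1F=31: acc |= 31<<7 -> acc=3997 shift=14
  byte[8]=0x6D cont=0 payload=0x6D=109: acc |= 109<<14 -> acc=1789853 shift=21 [end]
Varint 3: bytes[6:9] = 9D 9F 6D -> value 1789853 (3 byte(s))
  byte[9]=0x5E cont=0 payload=0x5E=94: acc |= 94<<0 -> acc=94 shift=7 [end]
Varint 4: bytes[9:10] = 5E -> value 94 (1 byte(s))
  byte[10]=0x16 cont=0 payload=0x16=22: acc |= 22<<0 -> acc=22 shift=7 [end]
Varint 5: bytes[10:11] = 16 -> value 22 (1 byte(s))

Answer: 3 3 3 1 1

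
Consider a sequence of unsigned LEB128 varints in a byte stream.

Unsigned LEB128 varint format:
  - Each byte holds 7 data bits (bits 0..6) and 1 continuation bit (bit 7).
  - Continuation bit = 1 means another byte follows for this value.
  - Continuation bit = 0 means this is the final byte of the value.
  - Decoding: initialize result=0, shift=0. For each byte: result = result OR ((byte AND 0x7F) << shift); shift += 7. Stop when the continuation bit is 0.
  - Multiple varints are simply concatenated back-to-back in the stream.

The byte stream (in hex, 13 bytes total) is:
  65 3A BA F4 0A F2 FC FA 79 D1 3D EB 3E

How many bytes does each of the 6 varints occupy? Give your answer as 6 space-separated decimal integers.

Answer: 1 1 3 4 2 2

Derivation:
  byte[0]=0x65 cont=0 payload=0x65=101: acc |= 101<<0 -> acc=101 shift=7 [end]
Varint 1: bytes[0:1] = 65 -> value 101 (1 byte(s))
  byte[1]=0x3A cont=0 payload=0x3A=58: acc |= 58<<0 -> acc=58 shift=7 [end]
Varint 2: bytes[1:2] = 3A -> value 58 (1 byte(s))
  byte[2]=0xBA cont=1 payload=0x3A=58: acc |= 58<<0 -> acc=58 shift=7
  byte[3]=0xF4 cont=1 payload=0x74=116: acc |= 116<<7 -> acc=14906 shift=14
  byte[4]=0x0A cont=0 payload=0x0A=10: acc |= 10<<14 -> acc=178746 shift=21 [end]
Varint 3: bytes[2:5] = BA F4 0A -> value 178746 (3 byte(s))
  byte[5]=0xF2 cont=1 payload=0x72=114: acc |= 114<<0 -> acc=114 shift=7
  byte[6]=0xFC cont=1 payload=0x7C=124: acc |= 124<<7 -> acc=15986 shift=14
  byte[7]=0xFA cont=1 payload=0x7A=122: acc |= 122<<14 -> acc=2014834 shift=21
  byte[8]=0x79 cont=0 payload=0x79=121: acc |= 121<<21 -> acc=255770226 shift=28 [end]
Varint 4: bytes[5:9] = F2 FC FA 79 -> value 255770226 (4 byte(s))
  byte[9]=0xD1 cont=1 payload=0x51=81: acc |= 81<<0 -> acc=81 shift=7
  byte[10]=0x3D cont=0 payload=0x3D=61: acc |= 61<<7 -> acc=7889 shift=14 [end]
Varint 5: bytes[9:11] = D1 3D -> value 7889 (2 byte(s))
  byte[11]=0xEB cont=1 payload=0x6B=107: acc |= 107<<0 -> acc=107 shift=7
  byte[12]=0x3E cont=0 payload=0x3E=62: acc |= 62<<7 -> acc=8043 shift=14 [end]
Varint 6: bytes[11:13] = EB 3E -> value 8043 (2 byte(s))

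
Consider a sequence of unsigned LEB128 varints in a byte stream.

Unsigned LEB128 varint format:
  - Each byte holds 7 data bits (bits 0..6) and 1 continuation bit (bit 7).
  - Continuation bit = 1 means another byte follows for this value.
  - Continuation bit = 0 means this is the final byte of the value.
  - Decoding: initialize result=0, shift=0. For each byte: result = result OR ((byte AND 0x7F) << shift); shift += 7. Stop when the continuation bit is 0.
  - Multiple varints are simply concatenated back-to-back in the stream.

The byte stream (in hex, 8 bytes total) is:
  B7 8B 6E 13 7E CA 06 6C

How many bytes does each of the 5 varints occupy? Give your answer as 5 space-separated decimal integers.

  byte[0]=0xB7 cont=1 payload=0x37=55: acc |= 55<<0 -> acc=55 shift=7
  byte[1]=0x8B cont=1 payload=0x0B=11: acc |= 11<<7 -> acc=1463 shift=14
  byte[2]=0x6E cont=0 payload=0x6E=110: acc |= 110<<14 -> acc=1803703 shift=21 [end]
Varint 1: bytes[0:3] = B7 8B 6E -> value 1803703 (3 byte(s))
  byte[3]=0x13 cont=0 payload=0x13=19: acc |= 19<<0 -> acc=19 shift=7 [end]
Varint 2: bytes[3:4] = 13 -> value 19 (1 byte(s))
  byte[4]=0x7E cont=0 payload=0x7E=126: acc |= 126<<0 -> acc=126 shift=7 [end]
Varint 3: bytes[4:5] = 7E -> value 126 (1 byte(s))
  byte[5]=0xCA cont=1 payload=0x4A=74: acc |= 74<<0 -> acc=74 shift=7
  byte[6]=0x06 cont=0 payload=0x06=6: acc |= 6<<7 -> acc=842 shift=14 [end]
Varint 4: bytes[5:7] = CA 06 -> value 842 (2 byte(s))
  byte[7]=0x6C cont=0 payload=0x6C=108: acc |= 108<<0 -> acc=108 shift=7 [end]
Varint 5: bytes[7:8] = 6C -> value 108 (1 byte(s))

Answer: 3 1 1 2 1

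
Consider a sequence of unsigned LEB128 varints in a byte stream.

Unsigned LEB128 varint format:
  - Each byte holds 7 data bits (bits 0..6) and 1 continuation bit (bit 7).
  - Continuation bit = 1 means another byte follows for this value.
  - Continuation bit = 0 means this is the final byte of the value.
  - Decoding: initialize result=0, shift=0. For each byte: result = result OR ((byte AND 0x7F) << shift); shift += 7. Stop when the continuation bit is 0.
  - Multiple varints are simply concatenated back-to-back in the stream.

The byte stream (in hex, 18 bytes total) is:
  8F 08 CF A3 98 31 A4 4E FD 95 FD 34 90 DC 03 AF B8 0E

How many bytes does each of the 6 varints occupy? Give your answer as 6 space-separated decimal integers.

  byte[0]=0x8F cont=1 payload=0x0F=15: acc |= 15<<0 -> acc=15 shift=7
  byte[1]=0x08 cont=0 payload=0x08=8: acc |= 8<<7 -> acc=1039 shift=14 [end]
Varint 1: bytes[0:2] = 8F 08 -> value 1039 (2 byte(s))
  byte[2]=0xCF cont=1 payload=0x4F=79: acc |= 79<<0 -> acc=79 shift=7
  byte[3]=0xA3 cont=1 payload=0x23=35: acc |= 35<<7 -> acc=4559 shift=14
  byte[4]=0x98 cont=1 payload=0x18=24: acc |= 24<<14 -> acc=397775 shift=21
  byte[5]=0x31 cont=0 payload=0x31=49: acc |= 49<<21 -> acc=103158223 shift=28 [end]
Varint 2: bytes[2:6] = CF A3 98 31 -> value 103158223 (4 byte(s))
  byte[6]=0xA4 cont=1 payload=0x24=36: acc |= 36<<0 -> acc=36 shift=7
  byte[7]=0x4E cont=0 payload=0x4E=78: acc |= 78<<7 -> acc=10020 shift=14 [end]
Varint 3: bytes[6:8] = A4 4E -> value 10020 (2 byte(s))
  byte[8]=0xFD cont=1 payload=0x7D=125: acc |= 125<<0 -> acc=125 shift=7
  byte[9]=0x95 cont=1 payload=0x15=21: acc |= 21<<7 -> acc=2813 shift=14
  byte[10]=0xFD cont=1 payload=0x7D=125: acc |= 125<<14 -> acc=2050813 shift=21
  byte[11]=0x34 cont=0 payload=0x34=52: acc |= 52<<21 -> acc=111102717 shift=28 [end]
Varint 4: bytes[8:12] = FD 95 FD 34 -> value 111102717 (4 byte(s))
  byte[12]=0x90 cont=1 payload=0x10=16: acc |= 16<<0 -> acc=16 shift=7
  byte[13]=0xDC cont=1 payload=0x5C=92: acc |= 92<<7 -> acc=11792 shift=14
  byte[14]=0x03 cont=0 payload=0x03=3: acc |= 3<<14 -> acc=60944 shift=21 [end]
Varint 5: bytes[12:15] = 90 DC 03 -> value 60944 (3 byte(s))
  byte[15]=0xAF cont=1 payload=0x2F=47: acc |= 47<<0 -> acc=47 shift=7
  byte[16]=0xB8 cont=1 payload=0x38=56: acc |= 56<<7 -> acc=7215 shift=14
  byte[17]=0x0E cont=0 payload=0x0E=14: acc |= 14<<14 -> acc=236591 shift=21 [end]
Varint 6: bytes[15:18] = AF B8 0E -> value 236591 (3 byte(s))

Answer: 2 4 2 4 3 3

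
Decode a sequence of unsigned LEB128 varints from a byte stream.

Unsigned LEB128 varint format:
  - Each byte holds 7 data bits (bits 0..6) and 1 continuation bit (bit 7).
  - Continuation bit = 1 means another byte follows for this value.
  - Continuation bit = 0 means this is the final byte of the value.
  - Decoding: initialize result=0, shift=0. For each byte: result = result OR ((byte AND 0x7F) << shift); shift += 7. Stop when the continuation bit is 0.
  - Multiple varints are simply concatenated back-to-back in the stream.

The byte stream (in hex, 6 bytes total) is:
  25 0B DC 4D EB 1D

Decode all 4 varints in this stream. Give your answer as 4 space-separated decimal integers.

  byte[0]=0x25 cont=0 payload=0x25=37: acc |= 37<<0 -> acc=37 shift=7 [end]
Varint 1: bytes[0:1] = 25 -> value 37 (1 byte(s))
  byte[1]=0x0B cont=0 payload=0x0B=11: acc |= 11<<0 -> acc=11 shift=7 [end]
Varint 2: bytes[1:2] = 0B -> value 11 (1 byte(s))
  byte[2]=0xDC cont=1 payload=0x5C=92: acc |= 92<<0 -> acc=92 shift=7
  byte[3]=0x4D cont=0 payload=0x4D=77: acc |= 77<<7 -> acc=9948 shift=14 [end]
Varint 3: bytes[2:4] = DC 4D -> value 9948 (2 byte(s))
  byte[4]=0xEB cont=1 payload=0x6B=107: acc |= 107<<0 -> acc=107 shift=7
  byte[5]=0x1D cont=0 payload=0x1D=29: acc |= 29<<7 -> acc=3819 shift=14 [end]
Varint 4: bytes[4:6] = EB 1D -> value 3819 (2 byte(s))

Answer: 37 11 9948 3819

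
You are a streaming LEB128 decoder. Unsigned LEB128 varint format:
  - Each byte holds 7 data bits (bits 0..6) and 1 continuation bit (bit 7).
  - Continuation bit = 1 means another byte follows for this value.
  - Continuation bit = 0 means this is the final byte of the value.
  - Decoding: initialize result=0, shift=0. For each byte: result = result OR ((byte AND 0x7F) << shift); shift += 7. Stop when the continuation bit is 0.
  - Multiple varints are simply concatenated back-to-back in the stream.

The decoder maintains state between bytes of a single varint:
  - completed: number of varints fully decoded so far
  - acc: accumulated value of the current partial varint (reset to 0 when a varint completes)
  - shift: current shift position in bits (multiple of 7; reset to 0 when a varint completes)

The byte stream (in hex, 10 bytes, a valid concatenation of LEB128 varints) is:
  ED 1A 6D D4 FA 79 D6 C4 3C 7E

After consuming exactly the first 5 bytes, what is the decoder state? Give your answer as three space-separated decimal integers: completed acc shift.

byte[0]=0xED cont=1 payload=0x6D: acc |= 109<<0 -> completed=0 acc=109 shift=7
byte[1]=0x1A cont=0 payload=0x1A: varint #1 complete (value=3437); reset -> completed=1 acc=0 shift=0
byte[2]=0x6D cont=0 payload=0x6D: varint #2 complete (value=109); reset -> completed=2 acc=0 shift=0
byte[3]=0xD4 cont=1 payload=0x54: acc |= 84<<0 -> completed=2 acc=84 shift=7
byte[4]=0xFA cont=1 payload=0x7A: acc |= 122<<7 -> completed=2 acc=15700 shift=14

Answer: 2 15700 14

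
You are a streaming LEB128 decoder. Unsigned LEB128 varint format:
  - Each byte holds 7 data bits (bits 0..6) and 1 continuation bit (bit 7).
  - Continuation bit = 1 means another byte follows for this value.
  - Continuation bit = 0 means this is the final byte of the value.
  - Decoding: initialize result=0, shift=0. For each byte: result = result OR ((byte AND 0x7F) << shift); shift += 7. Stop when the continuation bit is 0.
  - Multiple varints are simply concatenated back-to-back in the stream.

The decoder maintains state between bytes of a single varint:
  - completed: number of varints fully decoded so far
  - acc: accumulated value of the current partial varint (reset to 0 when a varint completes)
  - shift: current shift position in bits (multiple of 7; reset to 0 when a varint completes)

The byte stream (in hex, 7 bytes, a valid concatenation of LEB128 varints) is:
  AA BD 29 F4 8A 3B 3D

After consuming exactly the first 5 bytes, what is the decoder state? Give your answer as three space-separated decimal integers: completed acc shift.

Answer: 1 1396 14

Derivation:
byte[0]=0xAA cont=1 payload=0x2A: acc |= 42<<0 -> completed=0 acc=42 shift=7
byte[1]=0xBD cont=1 payload=0x3D: acc |= 61<<7 -> completed=0 acc=7850 shift=14
byte[2]=0x29 cont=0 payload=0x29: varint #1 complete (value=679594); reset -> completed=1 acc=0 shift=0
byte[3]=0xF4 cont=1 payload=0x74: acc |= 116<<0 -> completed=1 acc=116 shift=7
byte[4]=0x8A cont=1 payload=0x0A: acc |= 10<<7 -> completed=1 acc=1396 shift=14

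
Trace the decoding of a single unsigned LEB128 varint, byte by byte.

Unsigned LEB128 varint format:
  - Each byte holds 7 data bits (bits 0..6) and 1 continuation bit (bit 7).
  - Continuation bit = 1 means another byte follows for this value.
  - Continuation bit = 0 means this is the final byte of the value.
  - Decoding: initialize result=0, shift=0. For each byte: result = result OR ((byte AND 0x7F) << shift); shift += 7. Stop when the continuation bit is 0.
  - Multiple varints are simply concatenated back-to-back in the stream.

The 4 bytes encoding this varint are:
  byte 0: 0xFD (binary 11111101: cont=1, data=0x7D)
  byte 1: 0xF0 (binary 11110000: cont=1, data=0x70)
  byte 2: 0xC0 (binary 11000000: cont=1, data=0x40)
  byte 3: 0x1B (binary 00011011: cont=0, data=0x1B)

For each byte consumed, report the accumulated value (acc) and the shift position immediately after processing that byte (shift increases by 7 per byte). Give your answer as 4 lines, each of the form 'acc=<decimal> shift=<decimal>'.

byte 0=0xFD: payload=0x7D=125, contrib = 125<<0 = 125; acc -> 125, shift -> 7
byte 1=0xF0: payload=0x70=112, contrib = 112<<7 = 14336; acc -> 14461, shift -> 14
byte 2=0xC0: payload=0x40=64, contrib = 64<<14 = 1048576; acc -> 1063037, shift -> 21
byte 3=0x1B: payload=0x1B=27, contrib = 27<<21 = 56623104; acc -> 57686141, shift -> 28

Answer: acc=125 shift=7
acc=14461 shift=14
acc=1063037 shift=21
acc=57686141 shift=28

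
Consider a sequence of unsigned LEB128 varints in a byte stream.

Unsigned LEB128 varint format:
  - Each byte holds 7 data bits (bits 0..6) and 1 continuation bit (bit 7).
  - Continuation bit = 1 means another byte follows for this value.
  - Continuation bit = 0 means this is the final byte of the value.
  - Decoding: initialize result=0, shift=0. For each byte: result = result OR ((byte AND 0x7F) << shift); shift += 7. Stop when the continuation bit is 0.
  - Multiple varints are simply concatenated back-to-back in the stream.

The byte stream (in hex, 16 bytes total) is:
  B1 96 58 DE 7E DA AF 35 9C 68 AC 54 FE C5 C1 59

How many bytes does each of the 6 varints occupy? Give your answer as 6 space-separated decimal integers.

Answer: 3 2 3 2 2 4

Derivation:
  byte[0]=0xB1 cont=1 payload=0x31=49: acc |= 49<<0 -> acc=49 shift=7
  byte[1]=0x96 cont=1 payload=0x16=22: acc |= 22<<7 -> acc=2865 shift=14
  byte[2]=0x58 cont=0 payload=0x58=88: acc |= 88<<14 -> acc=1444657 shift=21 [end]
Varint 1: bytes[0:3] = B1 96 58 -> value 1444657 (3 byte(s))
  byte[3]=0xDE cont=1 payload=0x5E=94: acc |= 94<<0 -> acc=94 shift=7
  byte[4]=0x7E cont=0 payload=0x7E=126: acc |= 126<<7 -> acc=16222 shift=14 [end]
Varint 2: bytes[3:5] = DE 7E -> value 16222 (2 byte(s))
  byte[5]=0xDA cont=1 payload=0x5A=90: acc |= 90<<0 -> acc=90 shift=7
  byte[6]=0xAF cont=1 payload=0x2F=47: acc |= 47<<7 -> acc=6106 shift=14
  byte[7]=0x35 cont=0 payload=0x35=53: acc |= 53<<14 -> acc=874458 shift=21 [end]
Varint 3: bytes[5:8] = DA AF 35 -> value 874458 (3 byte(s))
  byte[8]=0x9C cont=1 payload=0x1C=28: acc |= 28<<0 -> acc=28 shift=7
  byte[9]=0x68 cont=0 payload=0x68=104: acc |= 104<<7 -> acc=13340 shift=14 [end]
Varint 4: bytes[8:10] = 9C 68 -> value 13340 (2 byte(s))
  byte[10]=0xAC cont=1 payload=0x2C=44: acc |= 44<<0 -> acc=44 shift=7
  byte[11]=0x54 cont=0 payload=0x54=84: acc |= 84<<7 -> acc=10796 shift=14 [end]
Varint 5: bytes[10:12] = AC 54 -> value 10796 (2 byte(s))
  byte[12]=0xFE cont=1 payload=0x7E=126: acc |= 126<<0 -> acc=126 shift=7
  byte[13]=0xC5 cont=1 payload=0x45=69: acc |= 69<<7 -> acc=8958 shift=14
  byte[14]=0xC1 cont=1 payload=0x41=65: acc |= 65<<14 -> acc=1073918 shift=21
  byte[15]=0x59 cont=0 payload=0x59=89: acc |= 89<<21 -> acc=187720446 shift=28 [end]
Varint 6: bytes[12:16] = FE C5 C1 59 -> value 187720446 (4 byte(s))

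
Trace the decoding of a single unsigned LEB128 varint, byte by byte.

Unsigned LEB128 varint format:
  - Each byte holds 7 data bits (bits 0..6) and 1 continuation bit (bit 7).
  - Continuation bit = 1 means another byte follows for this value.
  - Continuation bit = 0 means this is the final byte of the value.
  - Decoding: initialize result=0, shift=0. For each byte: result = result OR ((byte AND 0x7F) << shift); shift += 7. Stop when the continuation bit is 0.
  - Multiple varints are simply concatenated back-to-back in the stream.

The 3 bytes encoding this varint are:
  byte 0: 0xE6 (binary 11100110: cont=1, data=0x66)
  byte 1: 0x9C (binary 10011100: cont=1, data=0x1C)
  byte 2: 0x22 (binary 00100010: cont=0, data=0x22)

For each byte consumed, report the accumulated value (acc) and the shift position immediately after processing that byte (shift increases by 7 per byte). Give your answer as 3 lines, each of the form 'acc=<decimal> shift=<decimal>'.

Answer: acc=102 shift=7
acc=3686 shift=14
acc=560742 shift=21

Derivation:
byte 0=0xE6: payload=0x66=102, contrib = 102<<0 = 102; acc -> 102, shift -> 7
byte 1=0x9C: payload=0x1C=28, contrib = 28<<7 = 3584; acc -> 3686, shift -> 14
byte 2=0x22: payload=0x22=34, contrib = 34<<14 = 557056; acc -> 560742, shift -> 21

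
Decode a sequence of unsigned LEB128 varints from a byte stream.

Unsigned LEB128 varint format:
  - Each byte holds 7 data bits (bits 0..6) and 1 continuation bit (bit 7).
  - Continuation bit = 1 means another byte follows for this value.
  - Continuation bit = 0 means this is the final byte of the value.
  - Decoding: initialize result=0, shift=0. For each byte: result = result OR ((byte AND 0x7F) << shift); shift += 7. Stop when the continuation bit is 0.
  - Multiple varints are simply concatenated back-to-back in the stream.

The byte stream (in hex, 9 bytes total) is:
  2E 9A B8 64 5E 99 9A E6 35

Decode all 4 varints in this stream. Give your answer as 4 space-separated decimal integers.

Answer: 46 1645594 94 112823577

Derivation:
  byte[0]=0x2E cont=0 payload=0x2E=46: acc |= 46<<0 -> acc=46 shift=7 [end]
Varint 1: bytes[0:1] = 2E -> value 46 (1 byte(s))
  byte[1]=0x9A cont=1 payload=0x1A=26: acc |= 26<<0 -> acc=26 shift=7
  byte[2]=0xB8 cont=1 payload=0x38=56: acc |= 56<<7 -> acc=7194 shift=14
  byte[3]=0x64 cont=0 payload=0x64=100: acc |= 100<<14 -> acc=1645594 shift=21 [end]
Varint 2: bytes[1:4] = 9A B8 64 -> value 1645594 (3 byte(s))
  byte[4]=0x5E cont=0 payload=0x5E=94: acc |= 94<<0 -> acc=94 shift=7 [end]
Varint 3: bytes[4:5] = 5E -> value 94 (1 byte(s))
  byte[5]=0x99 cont=1 payload=0x19=25: acc |= 25<<0 -> acc=25 shift=7
  byte[6]=0x9A cont=1 payload=0x1A=26: acc |= 26<<7 -> acc=3353 shift=14
  byte[7]=0xE6 cont=1 payload=0x66=102: acc |= 102<<14 -> acc=1674521 shift=21
  byte[8]=0x35 cont=0 payload=0x35=53: acc |= 53<<21 -> acc=112823577 shift=28 [end]
Varint 4: bytes[5:9] = 99 9A E6 35 -> value 112823577 (4 byte(s))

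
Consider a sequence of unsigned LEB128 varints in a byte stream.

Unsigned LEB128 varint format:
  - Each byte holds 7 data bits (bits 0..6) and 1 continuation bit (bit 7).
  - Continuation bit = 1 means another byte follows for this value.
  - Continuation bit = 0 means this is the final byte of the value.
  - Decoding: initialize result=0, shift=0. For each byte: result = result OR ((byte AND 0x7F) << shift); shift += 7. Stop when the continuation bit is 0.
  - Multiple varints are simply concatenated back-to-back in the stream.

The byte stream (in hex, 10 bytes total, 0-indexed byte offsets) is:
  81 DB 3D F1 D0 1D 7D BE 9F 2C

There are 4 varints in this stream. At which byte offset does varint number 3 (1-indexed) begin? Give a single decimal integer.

Answer: 6

Derivation:
  byte[0]=0x81 cont=1 payload=0x01=1: acc |= 1<<0 -> acc=1 shift=7
  byte[1]=0xDB cont=1 payload=0x5B=91: acc |= 91<<7 -> acc=11649 shift=14
  byte[2]=0x3D cont=0 payload=0x3D=61: acc |= 61<<14 -> acc=1011073 shift=21 [end]
Varint 1: bytes[0:3] = 81 DB 3D -> value 1011073 (3 byte(s))
  byte[3]=0xF1 cont=1 payload=0x71=113: acc |= 113<<0 -> acc=113 shift=7
  byte[4]=0xD0 cont=1 payload=0x50=80: acc |= 80<<7 -> acc=10353 shift=14
  byte[5]=0x1D cont=0 payload=0x1D=29: acc |= 29<<14 -> acc=485489 shift=21 [end]
Varint 2: bytes[3:6] = F1 D0 1D -> value 485489 (3 byte(s))
  byte[6]=0x7D cont=0 payload=0x7D=125: acc |= 125<<0 -> acc=125 shift=7 [end]
Varint 3: bytes[6:7] = 7D -> value 125 (1 byte(s))
  byte[7]=0xBE cont=1 payload=0x3E=62: acc |= 62<<0 -> acc=62 shift=7
  byte[8]=0x9F cont=1 payload=0x1F=31: acc |= 31<<7 -> acc=4030 shift=14
  byte[9]=0x2C cont=0 payload=0x2C=44: acc |= 44<<14 -> acc=724926 shift=21 [end]
Varint 4: bytes[7:10] = BE 9F 2C -> value 724926 (3 byte(s))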